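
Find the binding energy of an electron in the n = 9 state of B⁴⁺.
4.199290 eV

The ionization energy is the energy needed to remove the electron completely (n → ∞).

For a hydrogen-like ion with Z = 5, E_n = -13.6057 Z² / n² eV.

At n = 9: E_9 = -13.6057 × 5² / 9² = -4.199290123 eV
At n = ∞: E_∞ = 0 eV

Ionization energy = E_∞ - E_9 = 0 - (-4.199290123) = 4.199290123 eV
Ionization energy ≈ 4.199290 eV

This is also called the binding energy of the electron in state n = 9.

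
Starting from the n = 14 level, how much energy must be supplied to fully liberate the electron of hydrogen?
0.069 eV

The ionization energy is the energy needed to remove the electron completely (n → ∞).

For hydrogen, E_n = -13.6057 eV / n².

At n = 14: E_14 = -13.6057 / 14² = -0.069417 eV
At n = ∞: E_∞ = 0 eV

Ionization energy = E_∞ - E_14 = 0 - (-0.069417) = 0.069417 eV
Ionization energy ≈ 0.069 eV

This is also called the binding energy of the electron in state n = 14.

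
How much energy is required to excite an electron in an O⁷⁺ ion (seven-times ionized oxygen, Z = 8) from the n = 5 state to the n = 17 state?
31.82 eV

The energy levels of a hydrogen-like atom are E_n = -13.6057 Z² eV / n².

Energy at n = 5: E_5 = -13.6057 × 8² / 5² = -34.83059 eV
Energy at n = 17: E_17 = -13.6057 × 8² / 17² = -3.01303 eV

The excitation energy is the difference:
ΔE = E_17 - E_5
ΔE = -3.01303 - (-34.83059)
ΔE = 31.82 eV

Since this is positive, energy must be absorbed (photon absorption).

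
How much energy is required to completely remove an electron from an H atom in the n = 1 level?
13.6057 eV

The ionization energy is the energy needed to remove the electron completely (n → ∞).

For hydrogen, E_n = -13.6057 eV / n².

At n = 1: E_1 = -13.6057 / 1² = -13.6057000 eV
At n = ∞: E_∞ = 0 eV

Ionization energy = E_∞ - E_1 = 0 - (-13.6057000) = 13.6057000 eV
Ionization energy ≈ 13.6057 eV

This is also called the binding energy of the electron in state n = 1.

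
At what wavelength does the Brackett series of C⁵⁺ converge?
40.50 nm

The series limit corresponds to the transition from n = ∞ to n = 4.
This is the highest energy (shortest wavelength) transition in the Brackett series.

E_∞ = 0 eV
E_4 = -13.6057 × 6² / 4² = -30.6128 eV

Energy at series limit:
ΔE = E_∞ - E_4 = 0 - (-30.6128) = 30.6128 eV
λ = hc/E = 1239.84 eV·nm / 30.6128 eV = 40.50 nm

This energy equals the ionization energy from the n = 4 state of C⁵⁺.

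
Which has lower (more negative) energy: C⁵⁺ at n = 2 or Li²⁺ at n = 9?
C⁵⁺ at n = 2 (E = -122.451300 eV)

Using E_n = -13.6057 Z² / n² eV:

C⁵⁺ (Z = 6) at n = 2:
E = -13.6057 × 6² / 2² = -13.6057 × 36 / 4 = -122.451300000 eV

Li²⁺ (Z = 3) at n = 9:
E = -13.6057 × 3² / 9² = -13.6057 × 9 / 81 = -1.511744444 eV

Since -122.451300000 eV < -1.511744444 eV,
C⁵⁺ at n = 2 is more tightly bound (requires more energy to ionize).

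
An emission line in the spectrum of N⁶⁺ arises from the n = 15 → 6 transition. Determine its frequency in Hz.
3.761e+15 Hz

First, find the transition energy:
E_15 = -13.6057 × 7² / 15² = -2.96302 eV
E_6 = -13.6057 × 7² / 6² = -18.51887 eV
|ΔE| = |E_6 - E_15| = 15.55585 eV

Convert to Joules: E = 15.55585 eV × (1.602177 × 10⁻¹⁹ J/eV) = 2.49232e-18 J

Using E = hf:
f = E/h = 2.49232e-18 J / (6.62607 × 10⁻³⁴ J·s)
f = 3.761e+15 Hz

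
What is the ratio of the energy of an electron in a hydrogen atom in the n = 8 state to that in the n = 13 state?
2.640625

Using E_n = -13.6057 Z² / n² eV with Z = 1:

E_8 = -13.6057 / 8² = -13.6057 / 64 = -0.212589063 eV
E_13 = -13.6057 / 13² = -13.6057 / 169 = -0.080507101 eV

The ratio is:
E_8/E_13 = (-0.212589063) / (-0.080507101)
E_8/E_13 = (-13.6057/64) / (-13.6057/169)
E_8/E_13 = 169/64
E_8/E_13 = 2.640625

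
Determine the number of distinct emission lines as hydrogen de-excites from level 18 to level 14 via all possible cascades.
10

The electron can occupy levels n = 14, 15, ..., 18 during de-excitation — that is m = 18 - 14 + 1 = 5 distinct levels.

The number of distinct spectral lines equals the number of ways to choose 2 of these m levels (each pair gives one possible emission transition):

Number of lines = m(m-1)/2 = 5×4/2 = 10

These correspond to all possible transitions between the 5 levels:
18 → 17, 18 → 16, 18 → 15, 18 → 14, 17 → 16, 17 → 15, 17 → 14, 16 → 15...

Each transition produces a photon with a unique energy (and thus wavelength). This count does not depend on Z.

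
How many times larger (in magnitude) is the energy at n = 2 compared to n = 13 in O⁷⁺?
42.25

Using E_n = -13.6057 Z² / n² eV with Z = 8:

E_2 = -13.6057 × 8² / 2² = -870.7648 / 4 = -217.69120000 eV
E_13 = -13.6057 × 8² / 13² = -870.7648 / 169 = -5.15245444 eV

The ratio is:
E_2/E_13 = (-217.69120000) / (-5.15245444)
E_2/E_13 = (-870.7648/4) / (-870.7648/169)
E_2/E_13 = 169/4
E_2/E_13 = 42.25
(Note: the Z² factors cancel in the ratio.)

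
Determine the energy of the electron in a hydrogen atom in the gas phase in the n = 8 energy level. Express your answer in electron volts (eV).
-0.21259 eV

The energy levels of a hydrogen-like atom are given by:
E_n = -13.6057 eV / n²

For n = 8:
E_8 = -13.6057 eV / 8²
E_8 = -13.6057 eV / 64
E_8 = -0.21259 eV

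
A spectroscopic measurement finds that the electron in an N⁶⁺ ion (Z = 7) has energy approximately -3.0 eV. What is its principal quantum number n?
n = 15

The exact energy levels follow E_n = -13.6057 Z² / n² eV with Z = 7.

The measured value (-3.0 eV) is reported to only 2 significant figures, so we must test candidate n values and see which one matches to that precision.

Candidate energies:
  n = 13:  E = -13.6057 × 7² / 13² = -3.94485 eV
  n = 14:  E = -13.6057 × 7² / 14² = -3.40143 eV
  n = 15:  E = -13.6057 × 7² / 15² = -2.96302 eV  ← matches
  n = 16:  E = -13.6057 × 7² / 16² = -2.60422 eV
  n = 17:  E = -13.6057 × 7² / 17² = -2.30685 eV

Checking against the measurement of -3.0 eV (2 sig figs), only n = 15 agrees:
E_15 = -2.96302 eV, which rounds to -3.0 eV ✓

Therefore n = 15.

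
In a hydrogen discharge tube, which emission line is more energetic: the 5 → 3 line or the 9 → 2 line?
9 → 2

Calculate the energy for each transition:

Transition 5 → 3:
ΔE₁ = |E_3 - E_5| = |-13.6057/3² - (-13.6057/5²)|
ΔE₁ = |-1.51174444 - (-0.54422800)| = 0.96752 eV

Transition 9 → 2:
ΔE₂ = |E_2 - E_9| = |-13.6057/2² - (-13.6057/9²)|
ΔE₂ = |-3.40142500 - (-0.16797160)| = 3.23345 eV

Since 3.23345 eV > 0.96752 eV, the transition 9 → 2 emits the more energetic photon.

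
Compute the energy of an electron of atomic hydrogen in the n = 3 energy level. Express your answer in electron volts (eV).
-1.5117 eV

The energy levels of a hydrogen-like atom are given by:
E_n = -13.6057 eV / n²

For n = 3:
E_3 = -13.6057 eV / 3²
E_3 = -13.6057 eV / 9
E_3 = -1.5117 eV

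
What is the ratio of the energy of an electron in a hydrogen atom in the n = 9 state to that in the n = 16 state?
3.16049

Using E_n = -13.6057 Z² / n² eV with Z = 1:

E_9 = -13.6057 / 9² = -13.6057 / 81 = -0.16797160494 eV
E_16 = -13.6057 / 16² = -13.6057 / 256 = -0.05314726563 eV

The ratio is:
E_9/E_16 = (-0.16797160494) / (-0.05314726563)
E_9/E_16 = (-13.6057/81) / (-13.6057/256)
E_9/E_16 = 256/81
E_9/E_16 = 3.16049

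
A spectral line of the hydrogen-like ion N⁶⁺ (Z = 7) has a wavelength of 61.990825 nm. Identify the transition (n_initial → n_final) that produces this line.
n = 10 → n = 5

First, find the photon energy from the wavelength (hc = 1239.84 eV·nm):
E = hc/λ = 1239.84 eV·nm / 61.990825 nm = 20.000379 eV

The energy levels of N⁶⁺ satisfy E_n = -13.6057 × 7² / n² eV, so an emission n_i → n_f releases
ΔE = 13.6057 × 7² × (1/n_f² − 1/n_i²) eV.

Setting ΔE equal to the photon energy:
1/n_f² − 1/n_i² = 20.000379 / (13.6057 × 7²) = 0.030000000

Since 1/n_i² must be positive, we need 1/n_f² > 0.030000000, i.e. n_f ≤ 5. For each allowed n_f, solve n_i = (1/n_f² − 0.030000000)^(−1/2) and check whether it is a whole number:
  n_f = 1: 1/n_i² = 1.000000000 − 0.030000000 = 0.970000000 → n_i = 1.015  (not an integer) ✗
  n_f = 2: 1/n_i² = 0.250000000 − 0.030000000 = 0.220000000 → n_i = 2.132  (not an integer) ✗
  n_f = 3: 1/n_i² = 0.111111111 − 0.030000000 = 0.081111111 → n_i = 3.511  (not an integer) ✗
  n_f = 4: 1/n_i² = 0.062500000 − 0.030000000 = 0.032500000 → n_i = 5.547  (not an integer) ✗
  n_f = 5: 1/n_i² = 0.040000000 − 0.030000000 = 0.010000000 → n_i = 10.000  → integer, n_i = 10 ✓

Only n_f = 5 gives an integer upper level, n_i = 10.

The transition is from n = 10 to n = 5 (emission).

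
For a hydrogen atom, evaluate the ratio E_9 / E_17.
3.56790

Using E_n = -13.6057 Z² / n² eV with Z = 1:

E_9 = -13.6057 / 9² = -13.6057 / 81 = -0.16797160494 eV
E_17 = -13.6057 / 17² = -13.6057 / 289 = -0.04707854671 eV

The ratio is:
E_9/E_17 = (-0.16797160494) / (-0.04707854671)
E_9/E_17 = (-13.6057/81) / (-13.6057/289)
E_9/E_17 = 289/81
E_9/E_17 = 3.56790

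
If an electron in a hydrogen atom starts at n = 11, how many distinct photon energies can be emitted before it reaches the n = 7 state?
10

The electron can occupy levels n = 7, 8, ..., 11 during de-excitation — that is m = 11 - 7 + 1 = 5 distinct levels.

The number of distinct spectral lines equals the number of ways to choose 2 of these m levels (each pair gives one possible emission transition):

Number of lines = m(m-1)/2 = 5×4/2 = 10

These correspond to all possible transitions between the 5 levels:
11 → 10, 11 → 9, 11 → 8, 11 → 7, 10 → 9, 10 → 8, 10 → 7, 9 → 8...

Each transition produces a photon with a unique energy (and thus wavelength). This count does not depend on Z.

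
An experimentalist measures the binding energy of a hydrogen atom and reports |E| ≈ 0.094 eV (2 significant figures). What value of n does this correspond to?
n = 12

The exact energy levels follow E_n = -13.6057 eV / n².

The measured value (-0.094 eV) is reported to only 2 significant figures, so we must test candidate n values and see which one matches to that precision.

Candidate energies:
  n = 10:  E = -13.6057/10² = -0.13606 eV
  n = 11:  E = -13.6057/11² = -0.11244 eV
  n = 12:  E = -13.6057/12² = -0.09448 eV  ← matches
  n = 13:  E = -13.6057/13² = -0.08051 eV
  n = 14:  E = -13.6057/14² = -0.06942 eV

Checking against the measurement of -0.094 eV (2 sig figs), only n = 12 agrees:
E_12 = -0.09448 eV, which rounds to -0.094 eV ✓

Therefore n = 12.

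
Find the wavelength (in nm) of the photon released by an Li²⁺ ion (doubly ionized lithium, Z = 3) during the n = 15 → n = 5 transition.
284.77035 nm

First, find the transition energy using E_n = -13.6057 Z² / n² eV:
E_15 = -13.6057 × 3² / 15² = -0.544228000 eV
E_5 = -13.6057 × 3² / 5² = -4.898052000 eV

Photon energy: |ΔE| = |E_5 - E_15| = 4.353824000 eV

Convert to wavelength using E = hc/λ with hc = 1239.84 eV·nm:
λ = hc/E = 1239.84 eV·nm / 4.353824000 eV
λ = 284.77035 nm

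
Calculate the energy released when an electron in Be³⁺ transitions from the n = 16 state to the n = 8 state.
2.55107 eV

The energy levels are E_n = -13.6057 Z² eV / n².

Energy at n = 16: E_16 = -13.6057 × 4² / 16² = -0.85035625 eV
Energy at n = 8: E_8 = -13.6057 × 4² / 8² = -3.40142500 eV

For emission (electron falling to lower state), the photon energy is:
E_photon = E_16 - E_8 = |-0.85035625 - (-3.40142500)|
E_photon = 2.55107 eV

This energy is carried away by the emitted photon.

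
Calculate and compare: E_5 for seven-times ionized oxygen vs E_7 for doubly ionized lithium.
O⁷⁺ at n = 5 (E = -34.831 eV)

Using E_n = -13.6057 Z² / n² eV:

O⁷⁺ (Z = 8) at n = 5:
E = -13.6057 × 8² / 5² = -13.6057 × 64 / 25 = -34.830592 eV

Li²⁺ (Z = 3) at n = 7:
E = -13.6057 × 3² / 7² = -13.6057 × 9 / 49 = -2.499006 eV

Since -34.830592 eV < -2.499006 eV,
O⁷⁺ at n = 5 is more tightly bound (requires more energy to ionize).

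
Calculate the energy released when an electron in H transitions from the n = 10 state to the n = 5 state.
0.41 eV

The energy levels are E_n = -13.6057 eV / n².

Energy at n = 10: E_10 = -13.6057 / 10² = -0.13606 eV
Energy at n = 5: E_5 = -13.6057 / 5² = -0.54423 eV

For emission (electron falling to lower state), the photon energy is:
E_photon = E_10 - E_5 = |-0.13606 - (-0.54423)|
E_photon = 0.41 eV

This energy is carried away by the emitted photon.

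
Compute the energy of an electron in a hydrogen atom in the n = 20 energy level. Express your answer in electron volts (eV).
-0.034 eV

The energy levels of a hydrogen-like atom are given by:
E_n = -13.6057 eV / n²

For n = 20:
E_20 = -13.6057 eV / 20²
E_20 = -13.6057 eV / 400
E_20 = -0.034 eV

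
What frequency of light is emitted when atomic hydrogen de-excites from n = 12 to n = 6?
6.85384e+13 Hz

First, find the transition energy:
E_12 = -13.6057 / 12² = -0.094484028 eV
E_6 = -13.6057 / 6² = -0.377936111 eV
|ΔE| = |E_6 - E_12| = 0.283452083 eV

Convert to Joules: E = 0.283452083 eV × (1.602177 × 10⁻¹⁹ J/eV) = 4.5414041e-20 J

Using E = hf:
f = E/h = 4.5414041e-20 J / (6.62607 × 10⁻³⁴ J·s)
f = 6.85384e+13 Hz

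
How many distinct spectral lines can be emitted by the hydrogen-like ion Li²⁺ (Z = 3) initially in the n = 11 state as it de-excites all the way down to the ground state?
55

The electron can occupy levels n = 1, 2, ..., 11 during de-excitation — that is m = 11 - 1 + 1 = 11 distinct levels.

The number of distinct spectral lines equals the number of ways to choose 2 of these m levels (each pair gives one possible emission transition):

Number of lines = m(m-1)/2 = 11×10/2 = 55

These correspond to all possible transitions between the 11 levels:
11 → 10, 11 → 9, 11 → 8, 11 → 7, 11 → 6, 11 → 5, 11 → 4, 11 → 3...

Each transition produces a photon with a unique energy (and thus wavelength). This count does not depend on Z.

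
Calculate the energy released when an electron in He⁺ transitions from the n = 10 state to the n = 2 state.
13.06 eV

The energy levels are E_n = -13.6057 Z² eV / n².

Energy at n = 10: E_10 = -13.6057 × 2² / 10² = -0.54423 eV
Energy at n = 2: E_2 = -13.6057 × 2² / 2² = -13.60570 eV

For emission (electron falling to lower state), the photon energy is:
E_photon = E_10 - E_2 = |-0.54423 - (-13.60570)|
E_photon = 13.06 eV

This energy is carried away by the emitted photon.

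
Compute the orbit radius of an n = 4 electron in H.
0.8467 nm (or 8.4668 Å)

The Bohr radius formula is:
r_n = n² a₀ / Z

where a₀ = 0.0529177 nm is the Bohr radius.

For H (Z = 1) at n = 4:
r_4 = 4² × 0.0529177 nm / 1
r_4 = 16 × 0.0529177 nm / 1
r_4 = 0.84668 nm / 1
r_4 = 0.8467 nm

The electron orbits at approximately 0.8467 nm from the nucleus.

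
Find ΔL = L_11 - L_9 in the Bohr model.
2.10914e-34 J·s (or 2ℏ)

In the Bohr model, L_n = nℏ where ℏ = 1.0545718e-34 J·s.

L_11 = 11ℏ = 1.1600290e-33 J·s
L_9 = 9ℏ = 9.4911462e-34 J·s

ΔL = L_11 - L_9 = (11 - 9)ℏ = 2ℏ
ΔL = 2 × 1.0545718e-34 J·s = 2.10914e-34 J·s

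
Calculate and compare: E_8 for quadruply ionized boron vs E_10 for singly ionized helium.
B⁴⁺ at n = 8 (E = -5.31473 eV)

Using E_n = -13.6057 Z² / n² eV:

B⁴⁺ (Z = 5) at n = 8:
E = -13.6057 × 5² / 8² = -13.6057 × 25 / 64 = -5.31472656 eV

He⁺ (Z = 2) at n = 10:
E = -13.6057 × 2² / 10² = -13.6057 × 4 / 100 = -0.54422800 eV

Since -5.31472656 eV < -0.54422800 eV,
B⁴⁺ at n = 8 is more tightly bound (requires more energy to ionize).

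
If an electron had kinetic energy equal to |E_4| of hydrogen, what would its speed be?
5.47e+05 m/s (or 0.182432% of c)

The binding energy at n = 4 for hydrogen is:
E_4 = -13.6057/4² = -0.85035625 eV
|E_4| = 0.85035625 eV

Convert to Joules:
KE = 0.85035625 eV × (1.602177 × 10⁻¹⁹ J/eV) = 1.3624e-19 J

Using KE = ½mv²:
v = √(2·KE/m_e)
v = √(2 × 1.3624e-19 J / 9.10938 × 10⁻³¹ kg)
v = 5.47e+05 m/s

This is approximately 0.182432% the speed of light.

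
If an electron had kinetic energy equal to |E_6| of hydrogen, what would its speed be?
3.6462e+05 m/s (or 0.121623% of c)

The binding energy at n = 6 for hydrogen is:
E_6 = -13.6057/6² = -0.37793611 eV
|E_6| = 0.37793611 eV

Convert to Joules:
KE = 0.37793611 eV × (1.602177 × 10⁻¹⁹ J/eV) = 6.055205e-20 J

Using KE = ½mv²:
v = √(2·KE/m_e)
v = √(2 × 6.055205e-20 J / 9.10938 × 10⁻³¹ kg)
v = 3.6462e+05 m/s

This is approximately 0.121623% the speed of light.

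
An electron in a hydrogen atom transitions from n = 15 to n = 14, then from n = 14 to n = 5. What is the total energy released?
0.484 eV

The energy levels of hydrogen are E_n = -13.6057 / n² eV.

First transition (15 → 14):
ΔE₁ = |E_14 - E_15|
ΔE₁ = |-0.069416837 - (-0.060469778)| = 0.008947 eV

Second transition (14 → 5):
ΔE₂ = |E_5 - E_14|
ΔE₂ = |-0.544228000 - (-0.069416837)| = 0.474811 eV

Total energy released:
E_total = ΔE₁ + ΔE₂ = 0.008947 + 0.474811 = 0.484 eV

Note: This equals the direct transition 15 → 5: 0.484 eV ✓
Energy is conserved regardless of the path taken.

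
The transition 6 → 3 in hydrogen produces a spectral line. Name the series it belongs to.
Paschen series

The spectral series in hydrogen are named based on the final (lower) energy level:
- Lyman series: n_final = 1 (ultraviolet)
- Balmer series: n_final = 2 (visible/near-UV)
- Paschen series: n_final = 3 (infrared)
- Brackett series: n_final = 4 (infrared)
- Pfund series: n_final = 5 (far infrared)

Since this transition ends at n = 3, it belongs to the Paschen series.

For reference, this 6 → 3 line has photon energy
ΔE = 13.6057 eV × (1/3² - 1/6²) = 1.1338083333 eV,
corresponding to wavelength λ = hc/ΔE = 1239.84 eV·nm / 1.1338083333 eV = 1093.51816 nm in the infrared region.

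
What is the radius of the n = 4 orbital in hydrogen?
0.84668 nm (or 8.46684 Å)

The Bohr radius formula is:
r_n = n² a₀ / Z

where a₀ = 0.05291772 nm is the Bohr radius.

For H (Z = 1) at n = 4:
r_4 = 4² × 0.05291772 nm / 1
r_4 = 16 × 0.05291772 nm / 1
r_4 = 0.846684 nm / 1
r_4 = 0.84668 nm

The electron orbits at approximately 0.84668 nm from the nucleus.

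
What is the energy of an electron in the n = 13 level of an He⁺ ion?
-0.322028 eV

For hydrogen-like ions, the energy levels scale with Z²:
E_n = -13.6057 Z² / n² eV

For He⁺ (Z = 2) at n = 13:
E_13 = -13.6057 × 2² / 13²
E_13 = -13.6057 × 4 / 169
E_13 = -54.4228 / 169
E_13 = -0.322028 eV

The energy is 4 times more negative than hydrogen at the same n due to the stronger nuclear charge.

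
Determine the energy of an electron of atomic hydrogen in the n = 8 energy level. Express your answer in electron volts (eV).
-0.212589 eV

The energy levels of a hydrogen-like atom are given by:
E_n = -13.6057 eV / n²

For n = 8:
E_8 = -13.6057 eV / 8²
E_8 = -13.6057 eV / 64
E_8 = -0.212589 eV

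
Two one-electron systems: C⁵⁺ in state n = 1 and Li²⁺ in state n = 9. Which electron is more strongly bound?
C⁵⁺ at n = 1 (E = -489.805200 eV)

Using E_n = -13.6057 Z² / n² eV:

C⁵⁺ (Z = 6) at n = 1:
E = -13.6057 × 6² / 1² = -13.6057 × 36 / 1 = -489.805200000 eV

Li²⁺ (Z = 3) at n = 9:
E = -13.6057 × 3² / 9² = -13.6057 × 9 / 81 = -1.511744444 eV

Since -489.805200000 eV < -1.511744444 eV,
C⁵⁺ at n = 1 is more tightly bound (requires more energy to ionize).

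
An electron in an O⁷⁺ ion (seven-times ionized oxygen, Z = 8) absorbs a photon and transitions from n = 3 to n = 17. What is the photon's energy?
93.7386 eV

The energy levels of a hydrogen-like atom are E_n = -13.6057 Z² eV / n².

Energy at n = 3: E_3 = -13.6057 × 8² / 3² = -96.7516444 eV
Energy at n = 17: E_17 = -13.6057 × 8² / 17² = -3.0130270 eV

The excitation energy is the difference:
ΔE = E_17 - E_3
ΔE = -3.0130270 - (-96.7516444)
ΔE = 93.7386 eV

Since this is positive, energy must be absorbed (photon absorption).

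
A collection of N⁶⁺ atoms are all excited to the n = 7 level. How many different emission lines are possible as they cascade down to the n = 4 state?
6

The electron can occupy levels n = 4, 5, ..., 7 during de-excitation — that is m = 7 - 4 + 1 = 4 distinct levels.

The number of distinct spectral lines equals the number of ways to choose 2 of these m levels (each pair gives one possible emission transition):

Number of lines = m(m-1)/2 = 4×3/2 = 6

These correspond to all possible transitions between the 4 levels:
7 → 6, 7 → 5, 7 → 4, 6 → 5, 6 → 4, 5 → 4

Each transition produces a photon with a unique energy (and thus wavelength). This count does not depend on Z.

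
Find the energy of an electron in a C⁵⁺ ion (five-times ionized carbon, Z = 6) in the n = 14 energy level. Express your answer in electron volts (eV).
-2.50 eV

The energy levels of a hydrogen-like atom are given by:
E_n = -13.6057 Z² / n² eV  (with Z = 6 for C⁵⁺)

For n = 14:
E_14 = -13.6057 × 6² / 14²
E_14 = -13.6057 × 36 / 196
E_14 = -2.50 eV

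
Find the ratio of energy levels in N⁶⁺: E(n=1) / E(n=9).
81.0000

Using E_n = -13.6057 Z² / n² eV with Z = 7:

E_1 = -13.6057 × 7² / 1² = -666.6793 / 1 = -666.6793000000 eV
E_9 = -13.6057 × 7² / 9² = -666.6793 / 81 = -8.2306086420 eV

The ratio is:
E_1/E_9 = (-666.6793000000) / (-8.2306086420)
E_1/E_9 = (-666.6793/1) / (-666.6793/81)
E_1/E_9 = 81/1
E_1/E_9 = 81.0000
(Note: the Z² factors cancel in the ratio.)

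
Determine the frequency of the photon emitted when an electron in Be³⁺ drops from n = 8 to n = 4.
2.467e+15 Hz

First, find the transition energy:
E_8 = -13.6057 × 4² / 8² = -3.40143 eV
E_4 = -13.6057 × 4² / 4² = -13.60570 eV
|ΔE| = |E_4 - E_8| = 10.20427 eV

Convert to Joules: E = 10.20427 eV × (1.602177 × 10⁻¹⁹ J/eV) = 1.63490e-18 J

Using E = hf:
f = E/h = 1.63490e-18 J / (6.62607 × 10⁻³⁴ J·s)
f = 2.467e+15 Hz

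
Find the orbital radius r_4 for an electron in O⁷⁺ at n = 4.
0.10584 nm (or 1.05836 Å)

The Bohr radius formula is:
r_n = n² a₀ / Z

where a₀ = 0.05291772 nm is the Bohr radius.

For O⁷⁺ (Z = 8) at n = 4:
r_4 = 4² × 0.05291772 nm / 8
r_4 = 16 × 0.05291772 nm / 8
r_4 = 0.846684 nm / 8
r_4 = 0.10584 nm

The electron orbits at approximately 0.10584 nm from the nucleus.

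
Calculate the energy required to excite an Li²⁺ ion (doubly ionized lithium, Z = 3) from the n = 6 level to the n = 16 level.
2.923 eV

The energy levels of a hydrogen-like atom are E_n = -13.6057 Z² eV / n².

Energy at n = 6: E_6 = -13.6057 × 3² / 6² = -3.401425 eV
Energy at n = 16: E_16 = -13.6057 × 3² / 16² = -0.478325 eV

The excitation energy is the difference:
ΔE = E_16 - E_6
ΔE = -0.478325 - (-3.401425)
ΔE = 2.923 eV

Since this is positive, energy must be absorbed (photon absorption).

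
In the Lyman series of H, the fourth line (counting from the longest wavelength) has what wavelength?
94.9235 nm

The lines of a series are numbered from the longest wavelength (smallest ΔE) outward; the fourth line is the transition from n = n_f + 4 to n_f.
The Lyman series has all transitions ending at n_f = 1.

For H, the fourth line (δ-line) is the jump from n = 5 to n = 1:
E_5 = -13.6057 / 5² = -0.544228 eV
E_1 = -13.6057 / 1² = -13.605700 eV
ΔE = E_5 - E_1 = 13.061472 eV

λ = hc/E = 1239.84 eV·nm / 13.061472 eV
λ = 94.9235 nm

This is the δ-line of the Lyman series in H.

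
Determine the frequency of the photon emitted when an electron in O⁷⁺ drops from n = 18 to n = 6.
5.19877e+15 Hz

First, find the transition energy:
E_18 = -13.6057 × 8² / 18² = -2.6875457 eV
E_6 = -13.6057 × 8² / 6² = -24.1879111 eV
|ΔE| = |E_6 - E_18| = 21.5003654 eV

Convert to Joules: E = 21.5003654 eV × (1.602177 × 10⁻¹⁹ J/eV) = 3.4447391e-18 J

Using E = hf:
f = E/h = 3.4447391e-18 J / (6.62607 × 10⁻³⁴ J·s)
f = 5.19877e+15 Hz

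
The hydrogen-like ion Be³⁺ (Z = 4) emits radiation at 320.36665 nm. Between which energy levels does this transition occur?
n = 10 → n = 6

First, find the photon energy from the wavelength (hc = 1239.84 eV·nm):
E = hc/λ = 1239.84 eV·nm / 320.36665 nm = 3.8700658 eV

The energy levels of Be³⁺ satisfy E_n = -13.6057 × 4² / n² eV, so an emission n_i → n_f releases
ΔE = 13.6057 × 4² × (1/n_f² − 1/n_i²) eV.

Setting ΔE equal to the photon energy:
1/n_f² − 1/n_i² = 3.8700658 / (13.6057 × 4²) = 0.017777778

Since 1/n_i² must be positive, we need 1/n_f² > 0.017777778, i.e. n_f ≤ 7. For each allowed n_f, solve n_i = (1/n_f² − 0.017777778)^(−1/2) and check whether it is a whole number:
  n_f = 1: 1/n_i² = 1.000000000 − 0.017777778 = 0.982222222 → n_i = 1.009  (not an integer) ✗
  n_f = 2: 1/n_i² = 0.250000000 − 0.017777778 = 0.232222222 → n_i = 2.075  (not an integer) ✗
  n_f = 3: 1/n_i² = 0.111111111 − 0.017777778 = 0.093333333 → n_i = 3.273  (not an integer) ✗
  n_f = 4: 1/n_i² = 0.062500000 − 0.017777778 = 0.044722222 → n_i = 4.729  (not an integer) ✗
  n_f = 5: 1/n_i² = 0.040000000 − 0.017777778 = 0.022222222 → n_i = 6.708  (not an integer) ✗
  n_f = 6: 1/n_i² = 0.027777778 − 0.017777778 = 0.010000000 → n_i = 10.000  → integer, n_i = 10 ✓
  n_f = 7: 1/n_i² = 0.020408163 − 0.017777778 = 0.002630385 → n_i = 19.498  (not an integer) ✗

Only n_f = 6 gives an integer upper level, n_i = 10.

The transition is from n = 10 to n = 6 (emission).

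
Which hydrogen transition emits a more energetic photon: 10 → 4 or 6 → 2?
6 → 2

Calculate the energy for each transition:

Transition 10 → 4:
ΔE₁ = |E_4 - E_10| = |-13.6057/4² - (-13.6057/10²)|
ΔE₁ = |-0.85035625 - (-0.13605700)| = 0.71430 eV

Transition 6 → 2:
ΔE₂ = |E_2 - E_6| = |-13.6057/2² - (-13.6057/6²)|
ΔE₂ = |-3.40142500 - (-0.37793611)| = 3.02349 eV

Since 3.02349 eV > 0.71430 eV, the transition 6 → 2 emits the more energetic photon.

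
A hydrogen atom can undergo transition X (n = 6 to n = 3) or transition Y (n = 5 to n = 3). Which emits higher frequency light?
6 → 3

Calculate the energy for each transition:

Transition 6 → 3:
ΔE₁ = |E_3 - E_6| = |-13.6057/3² - (-13.6057/6²)|
ΔE₁ = |-1.51174444444 - (-0.37793611111)| = 1.13380833 eV

Transition 5 → 3:
ΔE₂ = |E_3 - E_5| = |-13.6057/3² - (-13.6057/5²)|
ΔE₂ = |-1.51174444444 - (-0.54422800000)| = 0.96751644 eV

Since 1.13380833 eV > 0.96751644 eV, the transition 6 → 3 emits the more energetic photon.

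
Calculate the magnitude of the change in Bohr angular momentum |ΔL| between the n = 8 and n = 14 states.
6.327e-34 J·s (or 6ℏ)

In the Bohr model, L_n = nℏ where ℏ = 1.05457e-34 J·s.

L_14 = 14ℏ = 1.47640e-33 J·s
L_8 = 8ℏ = 8.43656e-34 J·s

ΔL = L_14 - L_8 = (14 - 8)ℏ = 6ℏ
ΔL = 6 × 1.05457e-34 J·s = 6.327e-34 J·s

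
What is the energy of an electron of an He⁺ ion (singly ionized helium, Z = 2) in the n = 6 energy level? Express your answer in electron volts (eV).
-1.51174 eV

The energy levels of a hydrogen-like atom are given by:
E_n = -13.6057 Z² / n² eV  (with Z = 2 for He⁺)

For n = 6:
E_6 = -13.6057 × 2² / 6²
E_6 = -13.6057 × 4 / 36
E_6 = -1.51174 eV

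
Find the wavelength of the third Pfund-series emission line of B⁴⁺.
149.5409 nm

The lines of a series are numbered from the longest wavelength (smallest ΔE) outward; the third line is the transition from n = n_f + 3 to n_f.
The Pfund series has all transitions ending at n_f = 5.

For B⁴⁺ (Z = 5), the third line (γ-line) is the jump from n = 8 to n = 5:
E_8 = -13.6057 × 5² / 8² = -5.31472656 eV
E_5 = -13.6057 × 5² / 5² = -13.60570000 eV
ΔE = E_8 - E_5 = 8.29097344 eV

λ = hc/E = 1239.84 eV·nm / 8.29097344 eV
λ = 149.5409 nm

This is the γ-line of the Pfund series in B⁴⁺.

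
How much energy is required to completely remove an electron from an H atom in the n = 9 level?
0.17 eV

The ionization energy is the energy needed to remove the electron completely (n → ∞).

For hydrogen, E_n = -13.6057 eV / n².

At n = 9: E_9 = -13.6057 / 9² = -0.16797 eV
At n = ∞: E_∞ = 0 eV

Ionization energy = E_∞ - E_9 = 0 - (-0.16797) = 0.16797 eV
Ionization energy ≈ 0.17 eV

This is also called the binding energy of the electron in state n = 9.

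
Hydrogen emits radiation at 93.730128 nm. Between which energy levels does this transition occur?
n = 6 → n = 1

First, find the photon energy from the wavelength (hc = 1239.84 eV·nm):
E = hc/λ = 1239.84 eV·nm / 93.730128 nm = 13.227764 eV

The energy levels of hydrogen satisfy E_n = -13.6057 / n² eV, so an emission n_i → n_f releases
ΔE = 13.6057 × (1/n_f² − 1/n_i²) eV.

Setting ΔE equal to the photon energy:
1/n_f² − 1/n_i² = 13.227764 / 13.6057 = 0.97222223

Since 1/n_i² must be positive, we need 1/n_f² > 0.97222223, i.e. n_f ≤ 1. For each allowed n_f, solve n_i = (1/n_f² − 0.97222223)^(−1/2) and check whether it is a whole number:
  n_f = 1: 1/n_i² = 1.00000000 − 0.97222223 = 0.02777777 → n_i = 6.000  → integer, n_i = 6 ✓

Only n_f = 1 gives an integer upper level, n_i = 6.

The transition is from n = 6 to n = 1 (emission).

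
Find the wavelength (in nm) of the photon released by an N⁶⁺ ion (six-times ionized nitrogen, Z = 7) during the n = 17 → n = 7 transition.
109.73151 nm

First, find the transition energy using E_n = -13.6057 Z² / n² eV:
E_17 = -13.6057 × 7² / 17² = -2.30684879 eV
E_7 = -13.6057 × 7² / 7² = -13.60570000 eV

Photon energy: |ΔE| = |E_7 - E_17| = 11.29885121 eV

Convert to wavelength using E = hc/λ with hc = 1239.84 eV·nm:
λ = hc/E = 1239.84 eV·nm / 11.29885121 eV
λ = 109.73151 nm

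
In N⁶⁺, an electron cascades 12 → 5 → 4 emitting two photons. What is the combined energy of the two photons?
37.04 eV

The energy levels of N⁶⁺ are E_n = -13.6057 × 7² / n² eV.

First transition (12 → 5):
ΔE₁ = |E_5 - E_12|
ΔE₁ = |-26.66717200 - (-4.62971736)| = 22.03745 eV

Second transition (5 → 4):
ΔE₂ = |E_4 - E_5|
ΔE₂ = |-41.66745625 - (-26.66717200)| = 15.00028 eV

Total energy released:
E_total = ΔE₁ + ΔE₂ = 22.03745 + 15.00028 = 37.04 eV

Note: This equals the direct transition 12 → 4: 37.04 eV ✓
Energy is conserved regardless of the path taken.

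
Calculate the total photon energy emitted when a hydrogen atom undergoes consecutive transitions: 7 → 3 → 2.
3.1238 eV

The energy levels of hydrogen are E_n = -13.6057 / n² eV.

First transition (7 → 3):
ΔE₁ = |E_3 - E_7|
ΔE₁ = |-1.5117444444 - (-0.2776673469)| = 1.2340771 eV

Second transition (3 → 2):
ΔE₂ = |E_2 - E_3|
ΔE₂ = |-3.4014250000 - (-1.5117444444)| = 1.8896806 eV

Total energy released:
E_total = ΔE₁ + ΔE₂ = 1.2340771 + 1.8896806 = 3.1238 eV

Note: This equals the direct transition 7 → 2: 3.1238 eV ✓
Energy is conserved regardless of the path taken.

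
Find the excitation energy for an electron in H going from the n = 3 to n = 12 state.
1.41726 eV

The energy levels of a hydrogen-like atom are E_n = -13.6057 eV / n².

Energy at n = 3: E_3 = -13.6057 / 3² = -1.51174444 eV
Energy at n = 12: E_12 = -13.6057 / 12² = -0.09448403 eV

The excitation energy is the difference:
ΔE = E_12 - E_3
ΔE = -0.09448403 - (-1.51174444)
ΔE = 1.41726 eV

Since this is positive, energy must be absorbed (photon absorption).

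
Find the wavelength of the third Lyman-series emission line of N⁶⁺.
1.984 nm

The lines of a series are numbered from the longest wavelength (smallest ΔE) outward; the third line is the transition from n = n_f + 3 to n_f.
The Lyman series has all transitions ending at n_f = 1.

For N⁶⁺ (Z = 7), the third line (γ-line) is the jump from n = 4 to n = 1:
E_4 = -13.6057 × 7² / 4² = -41.66746 eV
E_1 = -13.6057 × 7² / 1² = -666.67930 eV
ΔE = E_4 - E_1 = 625.01184 eV

λ = hc/E = 1239.84 eV·nm / 625.01184 eV
λ = 1.984 nm

This is the γ-line of the Lyman series in N⁶⁺.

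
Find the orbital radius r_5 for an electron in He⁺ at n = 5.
0.661472 nm (or 6.614715 Å)

The Bohr radius formula is:
r_n = n² a₀ / Z

where a₀ = 0.052917721 nm is the Bohr radius.

For He⁺ (Z = 2) at n = 5:
r_5 = 5² × 0.052917721 nm / 2
r_5 = 25 × 0.052917721 nm / 2
r_5 = 1.3229430 nm / 2
r_5 = 0.661472 nm

The electron orbits at approximately 0.661472 nm from the nucleus.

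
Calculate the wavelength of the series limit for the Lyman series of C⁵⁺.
2.53129 nm

The series limit corresponds to the transition from n = ∞ to n = 1.
This is the highest energy (shortest wavelength) transition in the Lyman series.

E_∞ = 0 eV
E_1 = -13.6057 × 6² / 1² = -489.8052000 eV

Energy at series limit:
ΔE = E_∞ - E_1 = 0 - (-489.8052000) = 489.8052000 eV
λ = hc/E = 1239.84 eV·nm / 489.8052000 eV = 2.53129 nm

This energy equals the ionization energy from the n = 1 state of C⁵⁺.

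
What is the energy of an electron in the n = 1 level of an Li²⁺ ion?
-122.4513 eV

For hydrogen-like ions, the energy levels scale with Z²:
E_n = -13.6057 Z² / n² eV

For Li²⁺ (Z = 3) at n = 1:
E_1 = -13.6057 × 3² / 1²
E_1 = -13.6057 × 9 / 1
E_1 = -122.4513 / 1
E_1 = -122.4513 eV

The energy is 9 times more negative than hydrogen at the same n due to the stronger nuclear charge.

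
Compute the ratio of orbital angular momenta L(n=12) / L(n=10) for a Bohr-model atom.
1.200000

In the Bohr model, L_n = nℏ, so the ratio is purely the ratio of quantum numbers:

L_12/L_10 = 12ℏ / 10ℏ = 12/10 = 1.200000

The angular momentum scales linearly with n.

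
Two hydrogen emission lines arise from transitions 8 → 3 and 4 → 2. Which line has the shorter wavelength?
4 → 2

Calculate the energy for each transition:

Transition 8 → 3:
ΔE₁ = |E_3 - E_8| = |-13.6057/3² - (-13.6057/8²)|
ΔE₁ = |-1.511744444444 - (-0.212589062500)| = 1.299155382 eV

Transition 4 → 2:
ΔE₂ = |E_2 - E_4| = |-13.6057/2² - (-13.6057/4²)|
ΔE₂ = |-3.401425000000 - (-0.850356250000)| = 2.551068750 eV

Since 2.551068750 eV > 1.299155382 eV, the transition 4 → 2 emits the more energetic photon.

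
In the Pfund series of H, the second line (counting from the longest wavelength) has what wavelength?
4651.24911 nm

The lines of a series are numbered from the longest wavelength (smallest ΔE) outward; the second line is the transition from n = n_f + 2 to n_f.
The Pfund series has all transitions ending at n_f = 5.

For H, the second line (β-line) is the jump from n = 7 to n = 5:
E_7 = -13.6057 / 7² = -0.27766734694 eV
E_5 = -13.6057 / 5² = -0.54422800000 eV
ΔE = E_7 - E_5 = 0.26656065306 eV

λ = hc/E = 1239.84 eV·nm / 0.26656065306 eV
λ = 4651.24911 nm

This is the β-line of the Pfund series in H.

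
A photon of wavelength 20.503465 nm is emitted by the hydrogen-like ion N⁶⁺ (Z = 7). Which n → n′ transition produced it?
n = 7 → n = 3

First, find the photon energy from the wavelength (hc = 1239.84 eV·nm):
E = hc/λ = 1239.84 eV·nm / 20.503465 nm = 60.469779 eV

The energy levels of N⁶⁺ satisfy E_n = -13.6057 × 7² / n² eV, so an emission n_i → n_f releases
ΔE = 13.6057 × 7² × (1/n_f² − 1/n_i²) eV.

Setting ΔE equal to the photon energy:
1/n_f² − 1/n_i² = 60.469779 / (13.6057 × 7²) = 0.090702950

Since 1/n_i² must be positive, we need 1/n_f² > 0.090702950, i.e. n_f ≤ 3. For each allowed n_f, solve n_i = (1/n_f² − 0.090702950)^(−1/2) and check whether it is a whole number:
  n_f = 1: 1/n_i² = 1.000000000 − 0.090702950 = 0.909297050 → n_i = 1.049  (not an integer) ✗
  n_f = 2: 1/n_i² = 0.250000000 − 0.090702950 = 0.159297050 → n_i = 2.506  (not an integer) ✗
  n_f = 3: 1/n_i² = 0.111111111 − 0.090702950 = 0.020408161 → n_i = 7.000  → integer, n_i = 7 ✓

Only n_f = 3 gives an integer upper level, n_i = 7.

The transition is from n = 7 to n = 3 (emission).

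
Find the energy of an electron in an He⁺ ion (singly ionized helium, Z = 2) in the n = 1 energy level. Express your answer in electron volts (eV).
-54.422800 eV

The energy levels of a hydrogen-like atom are given by:
E_n = -13.6057 Z² / n² eV  (with Z = 2 for He⁺)

For n = 1:
E_1 = -13.6057 × 2² / 1²
E_1 = -13.6057 × 4 / 1
E_1 = -54.422800 eV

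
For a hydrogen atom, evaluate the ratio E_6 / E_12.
4.000

Using E_n = -13.6057 Z² / n² eV with Z = 1:

E_6 = -13.6057 / 6² = -13.6057 / 36 = -0.377936111 eV
E_12 = -13.6057 / 12² = -13.6057 / 144 = -0.094484028 eV

The ratio is:
E_6/E_12 = (-0.377936111) / (-0.094484028)
E_6/E_12 = (-13.6057/36) / (-13.6057/144)
E_6/E_12 = 144/36
E_6/E_12 = 4.000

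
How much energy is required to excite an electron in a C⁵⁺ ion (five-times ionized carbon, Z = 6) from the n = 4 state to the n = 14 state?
28.11382 eV

The energy levels of a hydrogen-like atom are E_n = -13.6057 Z² eV / n².

Energy at n = 4: E_4 = -13.6057 × 6² / 4² = -30.61282500 eV
Energy at n = 14: E_14 = -13.6057 × 6² / 14² = -2.49900612 eV

The excitation energy is the difference:
ΔE = E_14 - E_4
ΔE = -2.49900612 - (-30.61282500)
ΔE = 28.11382 eV

Since this is positive, energy must be absorbed (photon absorption).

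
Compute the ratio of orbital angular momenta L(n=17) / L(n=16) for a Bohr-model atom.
1.06250

In the Bohr model, L_n = nℏ, so the ratio is purely the ratio of quantum numbers:

L_17/L_16 = 17ℏ / 16ℏ = 17/16 = 1.06250

The angular momentum scales linearly with n.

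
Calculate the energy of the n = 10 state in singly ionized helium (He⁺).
-0.544 eV

For hydrogen-like ions, the energy levels scale with Z²:
E_n = -13.6057 Z² / n² eV

For He⁺ (Z = 2) at n = 10:
E_10 = -13.6057 × 2² / 10²
E_10 = -13.6057 × 4 / 100
E_10 = -54.4228 / 100
E_10 = -0.544 eV

The energy is 4 times more negative than hydrogen at the same n due to the stronger nuclear charge.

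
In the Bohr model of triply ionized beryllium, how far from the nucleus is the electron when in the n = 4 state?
0.21167 nm (or 2.11671 Å)

The Bohr radius formula is:
r_n = n² a₀ / Z

where a₀ = 0.05291772 nm is the Bohr radius.

For Be³⁺ (Z = 4) at n = 4:
r_4 = 4² × 0.05291772 nm / 4
r_4 = 16 × 0.05291772 nm / 4
r_4 = 0.846684 nm / 4
r_4 = 0.21167 nm

The electron orbits at approximately 0.21167 nm from the nucleus.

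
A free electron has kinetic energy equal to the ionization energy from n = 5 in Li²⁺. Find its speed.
1.31262e+06 m/s (or 0.43784% of c)

The binding energy at n = 5 for Li²⁺ is:
E_5 = -13.6057 × 3²/5² = -4.89805200 eV
|E_5| = 4.89805200 eV

Convert to Joules:
KE = 4.89805200 eV × (1.602177 × 10⁻¹⁹ J/eV) = 7.8475463e-19 J

Using KE = ½mv²:
v = √(2·KE/m_e)
v = √(2 × 7.8475463e-19 J / 9.10938 × 10⁻³¹ kg)
v = 1.31262e+06 m/s

This is approximately 0.43784% the speed of light.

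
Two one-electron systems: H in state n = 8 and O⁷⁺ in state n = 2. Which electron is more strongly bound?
O⁷⁺ at n = 2 (E = -217.69 eV)

Using E_n = -13.6057 Z² / n² eV:

H (Z = 1) at n = 8:
E = -13.6057 × 1² / 8² = -13.6057 × 1 / 64 = -0.21259 eV

O⁷⁺ (Z = 8) at n = 2:
E = -13.6057 × 8² / 2² = -13.6057 × 64 / 4 = -217.69120 eV

Since -217.69120 eV < -0.21259 eV,
O⁷⁺ at n = 2 is more tightly bound (requires more energy to ionize).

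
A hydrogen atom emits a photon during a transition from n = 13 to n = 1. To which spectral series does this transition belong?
Lyman series

The spectral series in hydrogen are named based on the final (lower) energy level:
- Lyman series: n_final = 1 (ultraviolet)
- Balmer series: n_final = 2 (visible/near-UV)
- Paschen series: n_final = 3 (infrared)
- Brackett series: n_final = 4 (infrared)
- Pfund series: n_final = 5 (far infrared)

Since this transition ends at n = 1, it belongs to the Lyman series.

For reference, this 13 → 1 line has photon energy
ΔE = 13.6057 eV × (1/1² - 1/13²) = 13.52519290 eV,
corresponding to wavelength λ = hc/ΔE = 1239.84 eV·nm / 13.52519290 eV = 91.668933 nm in the ultraviolet region.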